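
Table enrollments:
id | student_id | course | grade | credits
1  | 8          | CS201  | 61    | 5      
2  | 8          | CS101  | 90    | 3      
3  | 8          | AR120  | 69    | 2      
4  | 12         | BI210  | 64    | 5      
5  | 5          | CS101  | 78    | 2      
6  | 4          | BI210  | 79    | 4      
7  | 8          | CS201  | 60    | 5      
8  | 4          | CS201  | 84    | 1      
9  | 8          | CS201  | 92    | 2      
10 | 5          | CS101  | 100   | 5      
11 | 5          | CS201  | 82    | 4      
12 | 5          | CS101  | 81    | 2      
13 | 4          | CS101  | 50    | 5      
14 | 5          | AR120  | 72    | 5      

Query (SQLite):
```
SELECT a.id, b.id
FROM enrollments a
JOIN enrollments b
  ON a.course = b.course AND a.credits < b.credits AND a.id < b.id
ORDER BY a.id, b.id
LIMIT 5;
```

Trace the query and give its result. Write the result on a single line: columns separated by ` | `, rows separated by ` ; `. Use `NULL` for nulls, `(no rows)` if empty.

2 | 10 ; 2 | 13 ; 3 | 14 ; 5 | 10 ; 5 | 13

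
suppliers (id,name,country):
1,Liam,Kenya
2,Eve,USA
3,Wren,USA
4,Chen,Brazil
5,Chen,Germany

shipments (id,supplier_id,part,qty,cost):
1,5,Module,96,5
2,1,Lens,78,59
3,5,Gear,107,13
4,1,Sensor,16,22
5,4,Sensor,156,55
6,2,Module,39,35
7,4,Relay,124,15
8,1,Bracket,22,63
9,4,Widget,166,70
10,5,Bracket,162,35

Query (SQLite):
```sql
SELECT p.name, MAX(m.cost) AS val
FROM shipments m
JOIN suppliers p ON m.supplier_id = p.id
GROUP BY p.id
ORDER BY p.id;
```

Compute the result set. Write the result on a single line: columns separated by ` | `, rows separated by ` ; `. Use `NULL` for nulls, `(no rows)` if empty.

Liam | 63 ; Eve | 35 ; Chen | 70 ; Chen | 35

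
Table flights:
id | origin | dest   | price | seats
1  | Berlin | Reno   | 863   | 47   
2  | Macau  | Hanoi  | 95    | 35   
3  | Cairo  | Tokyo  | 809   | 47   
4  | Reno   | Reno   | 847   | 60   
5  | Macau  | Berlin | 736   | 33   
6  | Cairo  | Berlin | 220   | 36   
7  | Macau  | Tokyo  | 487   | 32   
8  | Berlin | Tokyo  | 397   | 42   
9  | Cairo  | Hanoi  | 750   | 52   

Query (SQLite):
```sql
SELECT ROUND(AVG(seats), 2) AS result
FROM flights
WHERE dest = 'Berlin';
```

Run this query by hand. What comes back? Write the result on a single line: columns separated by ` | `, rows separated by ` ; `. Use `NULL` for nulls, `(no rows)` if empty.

Rows where dest='Berlin' → seats values: [33, 36].
AVG = 69 / 2 (rounded to 2 dp).

34.5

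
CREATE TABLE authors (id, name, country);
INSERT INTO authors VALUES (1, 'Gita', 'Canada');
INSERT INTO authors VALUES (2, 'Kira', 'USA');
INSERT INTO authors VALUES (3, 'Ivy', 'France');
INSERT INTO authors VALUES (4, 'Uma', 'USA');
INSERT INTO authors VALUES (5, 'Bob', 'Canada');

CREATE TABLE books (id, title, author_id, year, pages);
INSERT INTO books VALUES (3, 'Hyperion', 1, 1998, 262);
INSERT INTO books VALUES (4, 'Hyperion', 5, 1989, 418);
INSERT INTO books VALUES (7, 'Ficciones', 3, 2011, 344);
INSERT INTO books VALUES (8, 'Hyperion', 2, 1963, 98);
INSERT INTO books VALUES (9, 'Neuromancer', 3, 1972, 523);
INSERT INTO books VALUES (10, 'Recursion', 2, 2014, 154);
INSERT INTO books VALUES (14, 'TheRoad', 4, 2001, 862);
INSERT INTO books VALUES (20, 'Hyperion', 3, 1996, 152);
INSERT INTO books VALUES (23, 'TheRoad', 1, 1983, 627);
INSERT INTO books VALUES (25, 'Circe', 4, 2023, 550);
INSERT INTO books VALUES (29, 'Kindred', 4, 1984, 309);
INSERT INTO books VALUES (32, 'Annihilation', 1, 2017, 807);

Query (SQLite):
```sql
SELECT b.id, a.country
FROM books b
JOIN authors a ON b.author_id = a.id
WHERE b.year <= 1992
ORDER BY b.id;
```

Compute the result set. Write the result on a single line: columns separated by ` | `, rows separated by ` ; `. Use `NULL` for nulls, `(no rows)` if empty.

Each books row matches the authors row where author_id = authors.id.
Then keep rows with b.year <= 1992.

4 | Canada ; 8 | USA ; 9 | France ; 23 | Canada ; 29 | USA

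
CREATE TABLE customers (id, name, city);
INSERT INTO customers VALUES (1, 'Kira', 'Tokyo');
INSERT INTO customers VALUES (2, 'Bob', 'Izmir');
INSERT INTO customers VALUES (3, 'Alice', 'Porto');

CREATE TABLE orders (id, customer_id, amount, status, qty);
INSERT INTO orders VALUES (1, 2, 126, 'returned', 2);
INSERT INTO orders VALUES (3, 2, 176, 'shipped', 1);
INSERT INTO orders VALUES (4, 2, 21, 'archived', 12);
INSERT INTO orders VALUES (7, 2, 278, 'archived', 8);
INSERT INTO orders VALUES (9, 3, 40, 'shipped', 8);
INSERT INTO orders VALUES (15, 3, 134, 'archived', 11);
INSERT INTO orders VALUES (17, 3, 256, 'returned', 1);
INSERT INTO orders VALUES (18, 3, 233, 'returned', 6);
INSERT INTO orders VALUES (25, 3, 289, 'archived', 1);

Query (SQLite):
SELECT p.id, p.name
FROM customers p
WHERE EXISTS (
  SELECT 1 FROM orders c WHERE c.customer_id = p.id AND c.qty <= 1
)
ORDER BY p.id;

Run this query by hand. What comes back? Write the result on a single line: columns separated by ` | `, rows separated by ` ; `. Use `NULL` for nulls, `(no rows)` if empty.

2 | Bob ; 3 | Alice

For each customers row, check whether any orders with matching customer_id has qty <= 1.
Keep rows where that is true.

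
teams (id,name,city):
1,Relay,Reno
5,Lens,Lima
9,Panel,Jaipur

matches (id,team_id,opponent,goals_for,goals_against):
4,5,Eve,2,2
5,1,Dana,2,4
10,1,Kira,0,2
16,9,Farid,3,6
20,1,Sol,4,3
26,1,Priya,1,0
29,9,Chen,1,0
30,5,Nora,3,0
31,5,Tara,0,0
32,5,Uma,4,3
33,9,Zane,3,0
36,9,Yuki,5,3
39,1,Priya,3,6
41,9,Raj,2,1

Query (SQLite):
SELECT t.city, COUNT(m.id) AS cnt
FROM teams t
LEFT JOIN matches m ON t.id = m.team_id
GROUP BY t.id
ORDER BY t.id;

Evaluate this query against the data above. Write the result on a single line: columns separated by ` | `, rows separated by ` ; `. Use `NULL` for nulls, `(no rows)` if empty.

LEFT JOIN keeps every teams row; unmatched ones get NULL for matches columns.
Group by teams.id and compute COUNT(m.id). COUNT(col) of an all-NULL group is 0.
  1: ids {5, 10, 20, 26, 39} → COUNT(m.id)=5
  5: ids {4, 30, 31, 32} → COUNT(m.id)=4
  9: ids {16, 29, 33, 36, 41} → COUNT(m.id)=5

Reno | 5 ; Lima | 4 ; Jaipur | 5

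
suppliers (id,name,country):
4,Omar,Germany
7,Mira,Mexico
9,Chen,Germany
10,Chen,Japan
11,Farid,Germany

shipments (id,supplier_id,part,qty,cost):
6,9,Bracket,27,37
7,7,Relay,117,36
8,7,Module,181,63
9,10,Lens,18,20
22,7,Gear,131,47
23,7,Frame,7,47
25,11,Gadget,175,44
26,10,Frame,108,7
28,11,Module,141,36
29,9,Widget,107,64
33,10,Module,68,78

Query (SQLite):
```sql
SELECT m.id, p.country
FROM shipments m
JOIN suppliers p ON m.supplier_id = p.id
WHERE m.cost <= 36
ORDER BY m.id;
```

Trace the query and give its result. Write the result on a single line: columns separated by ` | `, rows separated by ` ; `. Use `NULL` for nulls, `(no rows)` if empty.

7 | Mexico ; 9 | Japan ; 26 | Japan ; 28 | Germany

Each shipments row matches the suppliers row where supplier_id = suppliers.id.
Then keep rows with m.cost <= 36.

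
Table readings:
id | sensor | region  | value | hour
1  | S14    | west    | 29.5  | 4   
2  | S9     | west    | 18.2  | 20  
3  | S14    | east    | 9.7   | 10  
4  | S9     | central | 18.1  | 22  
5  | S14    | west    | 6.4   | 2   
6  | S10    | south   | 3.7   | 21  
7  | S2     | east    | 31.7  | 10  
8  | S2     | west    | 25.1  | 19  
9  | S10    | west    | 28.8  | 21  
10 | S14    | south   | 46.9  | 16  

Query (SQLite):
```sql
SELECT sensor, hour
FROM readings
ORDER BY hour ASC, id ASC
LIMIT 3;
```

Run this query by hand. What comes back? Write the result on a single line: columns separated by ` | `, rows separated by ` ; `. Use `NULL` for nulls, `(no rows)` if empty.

S14 | 2 ; S14 | 4 ; S14 | 10

Sort by hour asc, tiebreak id asc: (2, id=5), (4, id=1), (10, id=3), (10, id=7), (16, id=10), (19, id=8) …. Take first 3.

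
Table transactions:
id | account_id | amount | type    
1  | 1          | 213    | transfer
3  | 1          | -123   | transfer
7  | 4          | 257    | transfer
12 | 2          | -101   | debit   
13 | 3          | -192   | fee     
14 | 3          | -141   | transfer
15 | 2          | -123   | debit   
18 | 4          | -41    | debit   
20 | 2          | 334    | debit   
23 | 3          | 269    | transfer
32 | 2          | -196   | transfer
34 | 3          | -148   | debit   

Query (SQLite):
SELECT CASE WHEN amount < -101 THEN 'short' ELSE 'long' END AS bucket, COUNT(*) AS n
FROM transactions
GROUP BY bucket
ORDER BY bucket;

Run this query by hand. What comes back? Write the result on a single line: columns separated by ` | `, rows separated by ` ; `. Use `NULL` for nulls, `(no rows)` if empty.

Bucket rows by amount < -101 → 'short' else 'long'; count each bucket.

long | 6 ; short | 6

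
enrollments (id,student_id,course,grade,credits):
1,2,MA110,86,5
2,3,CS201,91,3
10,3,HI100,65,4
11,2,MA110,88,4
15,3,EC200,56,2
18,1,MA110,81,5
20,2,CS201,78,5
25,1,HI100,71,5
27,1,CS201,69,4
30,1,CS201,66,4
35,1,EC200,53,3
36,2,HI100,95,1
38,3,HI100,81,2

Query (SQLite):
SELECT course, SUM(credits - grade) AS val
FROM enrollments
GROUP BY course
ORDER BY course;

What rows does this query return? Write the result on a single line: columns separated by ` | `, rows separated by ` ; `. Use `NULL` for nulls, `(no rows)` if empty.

CS201 | -288 ; EC200 | -104 ; HI100 | -300 ; MA110 | -241

For each row compute credits - grade.
Group by course; take SUM of the expression per group.
  CS201: ids {2, 20, 27, 30} → SUM(credits - grade)=-288
  EC200: ids {15, 35} → SUM(credits - grade)=-104
  HI100: ids {10, 25, 36, 38} → SUM(credits - grade)=-300
  MA110: ids {1, 11, 18} → SUM(credits - grade)=-241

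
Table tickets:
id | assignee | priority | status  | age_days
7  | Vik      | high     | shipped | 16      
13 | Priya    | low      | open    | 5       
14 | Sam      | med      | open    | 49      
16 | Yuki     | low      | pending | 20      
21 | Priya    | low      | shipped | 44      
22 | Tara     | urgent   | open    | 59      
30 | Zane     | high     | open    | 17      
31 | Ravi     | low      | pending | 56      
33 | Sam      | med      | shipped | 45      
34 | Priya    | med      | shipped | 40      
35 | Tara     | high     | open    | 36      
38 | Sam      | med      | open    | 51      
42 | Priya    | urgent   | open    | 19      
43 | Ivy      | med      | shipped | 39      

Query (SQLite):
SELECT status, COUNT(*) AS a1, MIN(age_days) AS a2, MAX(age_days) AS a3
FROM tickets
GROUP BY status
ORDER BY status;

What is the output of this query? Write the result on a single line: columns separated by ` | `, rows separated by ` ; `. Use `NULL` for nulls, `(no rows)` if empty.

open | 7 | 5 | 59 ; pending | 2 | 20 | 56 ; shipped | 5 | 16 | 45

Group tickets by status.
Per group compute: COUNT(*), MIN(age_days), MAX(age_days).
  open: ids {13, 14, 22, 30, 35, 38, 42} → COUNT(*)=7, MIN(age_days)=5, MAX(age_days)=59
  pending: ids {16, 31} → COUNT(*)=2, MIN(age_days)=20, MAX(age_days)=56
  shipped: ids {7, 21, 33, 34, 43} → COUNT(*)=5, MIN(age_days)=16, MAX(age_days)=45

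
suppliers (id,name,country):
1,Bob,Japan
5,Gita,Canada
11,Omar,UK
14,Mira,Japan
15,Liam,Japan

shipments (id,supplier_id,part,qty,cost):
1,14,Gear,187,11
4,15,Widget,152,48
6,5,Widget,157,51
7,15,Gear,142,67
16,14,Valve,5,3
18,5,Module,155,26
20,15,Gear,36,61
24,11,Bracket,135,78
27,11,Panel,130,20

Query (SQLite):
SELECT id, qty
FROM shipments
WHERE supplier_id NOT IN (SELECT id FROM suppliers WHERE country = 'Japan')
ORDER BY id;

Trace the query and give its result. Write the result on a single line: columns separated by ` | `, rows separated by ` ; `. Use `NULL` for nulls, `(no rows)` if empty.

Inner query: suppliers.id where country = 'Japan'.
Outer: keep shipments rows whose supplier_id is not in that set.
Inner query → {1, 14, 15}

6 | 157 ; 18 | 155 ; 24 | 135 ; 27 | 130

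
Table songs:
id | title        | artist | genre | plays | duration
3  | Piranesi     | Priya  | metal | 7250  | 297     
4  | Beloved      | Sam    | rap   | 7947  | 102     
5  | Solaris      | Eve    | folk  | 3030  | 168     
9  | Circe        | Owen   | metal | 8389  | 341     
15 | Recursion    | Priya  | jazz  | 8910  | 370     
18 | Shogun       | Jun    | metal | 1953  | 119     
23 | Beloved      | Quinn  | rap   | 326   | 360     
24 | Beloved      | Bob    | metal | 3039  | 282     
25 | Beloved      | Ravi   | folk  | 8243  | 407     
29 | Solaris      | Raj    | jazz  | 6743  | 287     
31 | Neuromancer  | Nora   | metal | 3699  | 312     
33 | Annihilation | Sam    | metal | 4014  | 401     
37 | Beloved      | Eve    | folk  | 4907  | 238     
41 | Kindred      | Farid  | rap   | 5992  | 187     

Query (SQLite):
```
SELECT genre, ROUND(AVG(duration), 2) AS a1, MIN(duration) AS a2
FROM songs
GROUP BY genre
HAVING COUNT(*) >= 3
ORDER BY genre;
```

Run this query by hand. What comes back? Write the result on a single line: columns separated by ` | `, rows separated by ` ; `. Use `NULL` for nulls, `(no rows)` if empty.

folk | 271 | 168 ; metal | 292 | 119 ; rap | 216.33 | 102

Group songs by genre.
Per group compute: ROUND(AVG(duration), 2), MIN(duration).
HAVING: drop groups with fewer than 3 rows.
  folk: ids {5, 25, 37} → ROUND(AVG(duration), 2)=271, MIN(duration)=168
  jazz: ids {15, 29} → ROUND(AVG(duration), 2)=328.5, MIN(duration)=287
  metal: ids {3, 9, 18, 24, 31, 33} → ROUND(AVG(duration), 2)=292, MIN(duration)=119
  rap: ids {4, 23, 41} → ROUND(AVG(duration), 2)=216.33, MIN(duration)=102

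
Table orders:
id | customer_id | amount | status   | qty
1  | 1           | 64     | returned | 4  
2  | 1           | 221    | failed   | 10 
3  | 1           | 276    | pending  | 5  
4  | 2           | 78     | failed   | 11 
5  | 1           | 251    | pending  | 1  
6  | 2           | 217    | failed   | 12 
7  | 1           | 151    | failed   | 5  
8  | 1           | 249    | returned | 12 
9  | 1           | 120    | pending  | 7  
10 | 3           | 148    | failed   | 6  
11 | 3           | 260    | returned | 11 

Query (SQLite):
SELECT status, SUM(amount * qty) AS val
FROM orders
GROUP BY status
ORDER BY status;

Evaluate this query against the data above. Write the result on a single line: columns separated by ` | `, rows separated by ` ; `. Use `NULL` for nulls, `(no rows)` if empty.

failed | 7315 ; pending | 2471 ; returned | 6104

For each row compute amount * qty.
Group by status; take SUM of the expression per group.
  failed: ids {2, 4, 6, 7, 10} → SUM(amount * qty)=7315
  pending: ids {3, 5, 9} → SUM(amount * qty)=2471
  returned: ids {1, 8, 11} → SUM(amount * qty)=6104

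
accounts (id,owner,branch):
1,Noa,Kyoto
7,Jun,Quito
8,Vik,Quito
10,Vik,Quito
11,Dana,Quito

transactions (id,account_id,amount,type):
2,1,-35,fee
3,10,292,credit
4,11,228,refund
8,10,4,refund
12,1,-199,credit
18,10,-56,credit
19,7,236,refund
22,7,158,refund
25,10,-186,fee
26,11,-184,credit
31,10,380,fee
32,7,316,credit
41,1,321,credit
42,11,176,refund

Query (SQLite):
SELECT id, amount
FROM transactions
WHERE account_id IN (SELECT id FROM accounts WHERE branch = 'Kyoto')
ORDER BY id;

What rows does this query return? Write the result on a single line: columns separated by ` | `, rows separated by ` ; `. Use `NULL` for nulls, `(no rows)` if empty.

2 | -35 ; 12 | -199 ; 41 | 321

Inner query: accounts.id where branch = 'Kyoto'.
Outer: keep transactions rows whose account_id is in that set.
Inner query → {1}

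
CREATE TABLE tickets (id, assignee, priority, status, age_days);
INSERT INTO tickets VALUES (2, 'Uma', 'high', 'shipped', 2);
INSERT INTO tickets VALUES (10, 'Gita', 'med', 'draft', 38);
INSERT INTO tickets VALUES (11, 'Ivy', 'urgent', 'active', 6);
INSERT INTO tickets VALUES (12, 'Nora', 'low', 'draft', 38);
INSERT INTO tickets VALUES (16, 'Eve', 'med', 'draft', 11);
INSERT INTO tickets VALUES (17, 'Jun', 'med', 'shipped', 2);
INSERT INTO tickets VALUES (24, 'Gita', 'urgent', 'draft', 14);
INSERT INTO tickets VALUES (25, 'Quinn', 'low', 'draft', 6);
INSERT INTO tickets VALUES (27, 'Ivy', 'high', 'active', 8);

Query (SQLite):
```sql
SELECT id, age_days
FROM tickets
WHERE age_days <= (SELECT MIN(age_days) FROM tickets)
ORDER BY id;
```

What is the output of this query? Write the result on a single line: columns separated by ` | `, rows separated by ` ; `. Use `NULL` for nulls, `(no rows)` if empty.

2 | 2 ; 17 | 2

Scalar subquery: MIN(age_days) over all tickets rows = 2.
Keep rows where age_days <= that value.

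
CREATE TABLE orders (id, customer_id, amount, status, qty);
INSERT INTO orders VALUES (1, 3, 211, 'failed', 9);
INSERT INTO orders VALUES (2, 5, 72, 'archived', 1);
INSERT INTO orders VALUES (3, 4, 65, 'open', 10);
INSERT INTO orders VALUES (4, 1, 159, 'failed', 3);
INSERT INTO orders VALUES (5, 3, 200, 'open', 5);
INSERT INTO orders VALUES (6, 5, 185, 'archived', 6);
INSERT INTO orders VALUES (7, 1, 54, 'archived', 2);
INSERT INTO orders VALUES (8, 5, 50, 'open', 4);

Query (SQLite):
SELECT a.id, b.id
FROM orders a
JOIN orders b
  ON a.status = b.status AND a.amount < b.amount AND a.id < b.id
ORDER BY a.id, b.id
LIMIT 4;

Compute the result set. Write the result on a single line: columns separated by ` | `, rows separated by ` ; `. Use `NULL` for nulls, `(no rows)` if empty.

2 | 6 ; 3 | 5

Pairs (a,b) with same status, a.amount < b.amount, a.id < b.id.
status groups: archived:{2,6,7} failed:{1,4} open:{3,5,8}
Ordered by (a.id, b.id); first 4.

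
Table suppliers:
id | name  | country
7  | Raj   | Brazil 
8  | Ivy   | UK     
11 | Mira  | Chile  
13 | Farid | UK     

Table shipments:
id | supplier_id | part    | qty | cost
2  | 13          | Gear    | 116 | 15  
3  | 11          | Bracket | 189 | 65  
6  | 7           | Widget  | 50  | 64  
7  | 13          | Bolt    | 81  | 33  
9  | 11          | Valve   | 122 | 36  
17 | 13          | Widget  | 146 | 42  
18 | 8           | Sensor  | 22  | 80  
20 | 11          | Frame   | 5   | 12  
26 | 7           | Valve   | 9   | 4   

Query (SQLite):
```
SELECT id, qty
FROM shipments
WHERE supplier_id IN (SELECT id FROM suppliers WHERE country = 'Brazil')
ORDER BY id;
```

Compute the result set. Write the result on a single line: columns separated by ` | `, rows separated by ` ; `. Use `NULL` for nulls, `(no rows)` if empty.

6 | 50 ; 26 | 9

Inner query: suppliers.id where country = 'Brazil'.
Outer: keep shipments rows whose supplier_id is in that set.
Inner query → {7}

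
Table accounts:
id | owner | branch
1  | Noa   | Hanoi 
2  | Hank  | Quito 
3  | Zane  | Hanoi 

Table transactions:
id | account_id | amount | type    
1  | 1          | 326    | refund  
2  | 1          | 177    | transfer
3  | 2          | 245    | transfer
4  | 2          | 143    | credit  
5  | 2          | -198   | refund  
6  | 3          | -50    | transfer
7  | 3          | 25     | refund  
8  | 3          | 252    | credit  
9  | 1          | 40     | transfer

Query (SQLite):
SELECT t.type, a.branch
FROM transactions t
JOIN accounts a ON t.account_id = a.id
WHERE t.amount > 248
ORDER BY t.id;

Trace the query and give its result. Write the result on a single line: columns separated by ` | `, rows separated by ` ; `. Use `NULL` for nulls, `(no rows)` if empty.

refund | Hanoi ; credit | Hanoi

Each transactions row matches the accounts row where account_id = accounts.id.
Then keep rows with t.amount > 248.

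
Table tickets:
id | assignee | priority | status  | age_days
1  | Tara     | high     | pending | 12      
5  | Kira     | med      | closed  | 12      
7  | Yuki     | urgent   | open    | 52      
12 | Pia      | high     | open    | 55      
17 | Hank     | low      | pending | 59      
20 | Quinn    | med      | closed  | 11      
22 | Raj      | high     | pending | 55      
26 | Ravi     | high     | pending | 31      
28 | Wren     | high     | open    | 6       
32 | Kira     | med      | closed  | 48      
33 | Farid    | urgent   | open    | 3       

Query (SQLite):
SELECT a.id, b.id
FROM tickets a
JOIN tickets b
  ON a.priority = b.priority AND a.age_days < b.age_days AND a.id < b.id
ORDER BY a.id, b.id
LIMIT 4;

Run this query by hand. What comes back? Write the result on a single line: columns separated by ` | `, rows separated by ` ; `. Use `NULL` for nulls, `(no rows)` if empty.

Pairs (a,b) with same priority, a.age_days < b.age_days, a.id < b.id.
priority groups: high:{1,12,22,26,28} low:{17} med:{5,20,32} urgent:{7,33}
Ordered by (a.id, b.id); first 4.

1 | 12 ; 1 | 22 ; 1 | 26 ; 5 | 32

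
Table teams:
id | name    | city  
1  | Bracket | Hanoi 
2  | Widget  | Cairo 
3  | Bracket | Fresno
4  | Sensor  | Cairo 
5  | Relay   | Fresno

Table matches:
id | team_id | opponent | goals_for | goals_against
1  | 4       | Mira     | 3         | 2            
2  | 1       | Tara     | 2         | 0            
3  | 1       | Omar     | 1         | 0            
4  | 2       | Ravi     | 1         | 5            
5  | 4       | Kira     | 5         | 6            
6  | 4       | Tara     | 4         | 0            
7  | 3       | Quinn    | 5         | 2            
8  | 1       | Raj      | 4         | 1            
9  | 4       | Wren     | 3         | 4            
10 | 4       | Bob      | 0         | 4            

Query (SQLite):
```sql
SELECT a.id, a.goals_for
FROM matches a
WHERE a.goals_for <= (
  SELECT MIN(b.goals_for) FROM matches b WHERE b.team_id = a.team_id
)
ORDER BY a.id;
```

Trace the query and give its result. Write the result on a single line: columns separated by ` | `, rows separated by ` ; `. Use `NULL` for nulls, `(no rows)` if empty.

3 | 1 ; 4 | 1 ; 7 | 5 ; 10 | 0

For each matches row a, compute MIN(goals_for) over rows sharing a.team_id.
Keep row a if a.goals_for <= that per-group MIN.
  team_id=1: MIN(goals_for) = 1
  team_id=2: MIN(goals_for) = 1
  team_id=3: MIN(goals_for) = 5
  team_id=4: MIN(goals_for) = 0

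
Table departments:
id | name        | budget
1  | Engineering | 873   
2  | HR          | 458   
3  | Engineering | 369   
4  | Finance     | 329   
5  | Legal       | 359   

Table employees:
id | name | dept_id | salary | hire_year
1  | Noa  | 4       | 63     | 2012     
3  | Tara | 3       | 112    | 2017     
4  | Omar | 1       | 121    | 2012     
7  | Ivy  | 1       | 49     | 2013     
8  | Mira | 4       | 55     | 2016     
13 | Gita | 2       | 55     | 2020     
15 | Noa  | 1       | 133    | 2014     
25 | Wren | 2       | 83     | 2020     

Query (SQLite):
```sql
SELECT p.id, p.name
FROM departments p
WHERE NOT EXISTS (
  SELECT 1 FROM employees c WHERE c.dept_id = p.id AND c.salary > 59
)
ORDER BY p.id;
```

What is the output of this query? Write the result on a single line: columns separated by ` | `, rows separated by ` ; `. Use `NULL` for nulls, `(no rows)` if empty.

5 | Legal

For each departments row, check whether any employees with matching dept_id has salary > 59.
Keep rows where that is false.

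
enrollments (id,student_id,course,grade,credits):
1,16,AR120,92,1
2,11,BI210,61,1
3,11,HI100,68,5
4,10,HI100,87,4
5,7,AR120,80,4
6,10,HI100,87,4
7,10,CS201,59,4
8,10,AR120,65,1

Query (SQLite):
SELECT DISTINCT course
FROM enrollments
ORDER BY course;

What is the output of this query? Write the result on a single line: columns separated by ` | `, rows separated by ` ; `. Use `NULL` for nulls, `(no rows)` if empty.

AR120 ; BI210 ; CS201 ; HI100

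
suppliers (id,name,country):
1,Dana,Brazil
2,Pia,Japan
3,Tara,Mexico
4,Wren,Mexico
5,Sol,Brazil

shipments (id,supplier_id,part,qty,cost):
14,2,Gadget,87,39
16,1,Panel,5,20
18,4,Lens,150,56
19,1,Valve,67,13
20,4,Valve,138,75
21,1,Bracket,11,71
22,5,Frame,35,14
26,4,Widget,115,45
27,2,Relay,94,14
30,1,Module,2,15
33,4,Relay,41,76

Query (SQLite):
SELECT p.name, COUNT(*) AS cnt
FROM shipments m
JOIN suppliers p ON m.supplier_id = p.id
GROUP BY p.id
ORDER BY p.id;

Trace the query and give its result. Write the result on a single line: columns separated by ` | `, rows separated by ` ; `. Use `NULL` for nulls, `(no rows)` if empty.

Join each shipments row to its suppliers via supplier_id.
Group joined rows by suppliers.id; compute COUNT(*) per group.
  1: ids {16, 19, 21, 30} → COUNT(*)=4
  2: ids {14, 27} → COUNT(*)=2
  4: ids {18, 20, 26, 33} → COUNT(*)=4
  5: ids {22} → COUNT(*)=1

Dana | 4 ; Pia | 2 ; Wren | 4 ; Sol | 1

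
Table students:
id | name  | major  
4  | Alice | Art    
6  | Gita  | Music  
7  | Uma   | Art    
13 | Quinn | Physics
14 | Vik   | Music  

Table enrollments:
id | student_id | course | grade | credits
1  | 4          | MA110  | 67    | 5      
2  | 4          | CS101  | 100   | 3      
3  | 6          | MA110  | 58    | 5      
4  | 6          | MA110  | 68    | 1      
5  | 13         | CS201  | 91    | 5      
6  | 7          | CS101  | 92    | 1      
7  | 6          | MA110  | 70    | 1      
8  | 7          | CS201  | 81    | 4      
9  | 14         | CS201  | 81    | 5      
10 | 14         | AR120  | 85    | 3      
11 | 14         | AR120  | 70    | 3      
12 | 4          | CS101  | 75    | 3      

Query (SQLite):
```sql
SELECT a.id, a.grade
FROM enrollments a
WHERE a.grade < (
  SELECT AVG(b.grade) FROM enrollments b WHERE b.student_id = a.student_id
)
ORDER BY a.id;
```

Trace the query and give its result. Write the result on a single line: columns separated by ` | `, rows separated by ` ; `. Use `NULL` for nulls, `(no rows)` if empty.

1 | 67 ; 3 | 58 ; 8 | 81 ; 11 | 70 ; 12 | 75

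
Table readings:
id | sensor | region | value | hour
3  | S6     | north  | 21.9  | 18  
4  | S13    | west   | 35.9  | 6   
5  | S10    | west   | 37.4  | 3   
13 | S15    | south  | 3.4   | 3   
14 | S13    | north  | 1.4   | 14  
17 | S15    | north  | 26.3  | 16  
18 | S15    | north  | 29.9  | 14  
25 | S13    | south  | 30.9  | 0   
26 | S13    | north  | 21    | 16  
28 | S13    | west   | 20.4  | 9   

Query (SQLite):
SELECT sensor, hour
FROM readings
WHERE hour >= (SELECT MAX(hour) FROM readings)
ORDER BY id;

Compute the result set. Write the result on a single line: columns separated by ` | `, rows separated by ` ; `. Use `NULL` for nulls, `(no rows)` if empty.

S6 | 18

Scalar subquery: MAX(hour) over all readings rows = 18.
Keep rows where hour >= that value.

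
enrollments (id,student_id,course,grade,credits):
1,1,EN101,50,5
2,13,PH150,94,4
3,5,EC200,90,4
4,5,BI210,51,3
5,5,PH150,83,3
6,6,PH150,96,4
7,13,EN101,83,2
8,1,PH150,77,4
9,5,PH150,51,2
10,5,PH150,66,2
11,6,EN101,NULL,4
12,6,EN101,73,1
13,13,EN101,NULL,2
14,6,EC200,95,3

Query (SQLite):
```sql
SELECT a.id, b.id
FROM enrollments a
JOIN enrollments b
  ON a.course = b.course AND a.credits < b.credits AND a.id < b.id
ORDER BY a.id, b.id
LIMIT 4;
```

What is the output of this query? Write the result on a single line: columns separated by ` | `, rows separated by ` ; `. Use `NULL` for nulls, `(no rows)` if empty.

5 | 6 ; 5 | 8 ; 7 | 11 ; 12 | 13

Pairs (a,b) with same course, a.credits < b.credits, a.id < b.id.
course groups: BI210:{4} EC200:{3,14} EN101:{1,7,11,12,13} PH150:{2,5,6,8,9,10}
Ordered by (a.id, b.id); first 4.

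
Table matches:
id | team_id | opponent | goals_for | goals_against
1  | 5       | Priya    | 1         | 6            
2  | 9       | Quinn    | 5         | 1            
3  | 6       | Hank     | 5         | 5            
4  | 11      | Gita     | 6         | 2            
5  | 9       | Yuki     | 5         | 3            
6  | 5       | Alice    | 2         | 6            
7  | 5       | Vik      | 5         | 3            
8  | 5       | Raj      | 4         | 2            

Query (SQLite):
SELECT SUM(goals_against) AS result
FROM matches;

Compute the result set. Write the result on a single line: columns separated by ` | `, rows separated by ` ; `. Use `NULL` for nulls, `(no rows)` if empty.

All goals_against values: [6, 1, 5, 2, 3, 6, 3, 2].
SUM of non-NULL values = 28.

28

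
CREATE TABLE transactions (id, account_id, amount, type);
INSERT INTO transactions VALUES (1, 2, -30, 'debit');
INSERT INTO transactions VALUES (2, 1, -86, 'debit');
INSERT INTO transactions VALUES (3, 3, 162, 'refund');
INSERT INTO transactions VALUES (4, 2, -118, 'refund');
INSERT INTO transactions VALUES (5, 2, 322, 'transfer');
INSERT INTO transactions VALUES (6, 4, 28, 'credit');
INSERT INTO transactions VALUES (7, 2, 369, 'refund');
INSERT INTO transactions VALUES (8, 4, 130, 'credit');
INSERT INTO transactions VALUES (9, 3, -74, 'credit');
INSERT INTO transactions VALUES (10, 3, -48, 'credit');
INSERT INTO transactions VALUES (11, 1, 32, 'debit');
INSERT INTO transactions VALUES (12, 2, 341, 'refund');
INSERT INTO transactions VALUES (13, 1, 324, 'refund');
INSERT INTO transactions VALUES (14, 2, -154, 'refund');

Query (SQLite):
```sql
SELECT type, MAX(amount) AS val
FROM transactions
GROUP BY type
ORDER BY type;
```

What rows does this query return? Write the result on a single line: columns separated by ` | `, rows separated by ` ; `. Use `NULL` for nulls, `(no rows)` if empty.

credit | 130 ; debit | 32 ; refund | 369 ; transfer | 322

Partition transactions by type; compute MAX(amount) within each group.
  credit: ids {6, 8, 9, 10} → MAX(amount)=130
  debit: ids {1, 2, 11} → MAX(amount)=32
  refund: ids {3, 4, 7, 12, 13, 14} → MAX(amount)=369
  transfer: ids {5} → MAX(amount)=322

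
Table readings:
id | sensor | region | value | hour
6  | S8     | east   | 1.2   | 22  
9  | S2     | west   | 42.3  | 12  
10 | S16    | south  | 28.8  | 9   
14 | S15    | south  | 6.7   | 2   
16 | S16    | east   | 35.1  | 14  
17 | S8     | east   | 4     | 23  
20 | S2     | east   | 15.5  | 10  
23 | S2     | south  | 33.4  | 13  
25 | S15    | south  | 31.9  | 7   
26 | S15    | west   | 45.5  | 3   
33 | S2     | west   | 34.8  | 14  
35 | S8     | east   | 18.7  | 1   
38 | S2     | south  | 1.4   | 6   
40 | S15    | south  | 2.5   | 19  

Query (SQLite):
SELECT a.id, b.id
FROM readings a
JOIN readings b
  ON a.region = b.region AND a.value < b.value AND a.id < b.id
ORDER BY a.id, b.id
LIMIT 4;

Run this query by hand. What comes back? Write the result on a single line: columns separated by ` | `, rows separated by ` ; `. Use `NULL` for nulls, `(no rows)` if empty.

Pairs (a,b) with same region, a.value < b.value, a.id < b.id.
region groups: east:{6,16,17,20,35} south:{10,14,23,25,38,40} west:{9,26,33}
Ordered by (a.id, b.id); first 4.

6 | 16 ; 6 | 17 ; 6 | 20 ; 6 | 35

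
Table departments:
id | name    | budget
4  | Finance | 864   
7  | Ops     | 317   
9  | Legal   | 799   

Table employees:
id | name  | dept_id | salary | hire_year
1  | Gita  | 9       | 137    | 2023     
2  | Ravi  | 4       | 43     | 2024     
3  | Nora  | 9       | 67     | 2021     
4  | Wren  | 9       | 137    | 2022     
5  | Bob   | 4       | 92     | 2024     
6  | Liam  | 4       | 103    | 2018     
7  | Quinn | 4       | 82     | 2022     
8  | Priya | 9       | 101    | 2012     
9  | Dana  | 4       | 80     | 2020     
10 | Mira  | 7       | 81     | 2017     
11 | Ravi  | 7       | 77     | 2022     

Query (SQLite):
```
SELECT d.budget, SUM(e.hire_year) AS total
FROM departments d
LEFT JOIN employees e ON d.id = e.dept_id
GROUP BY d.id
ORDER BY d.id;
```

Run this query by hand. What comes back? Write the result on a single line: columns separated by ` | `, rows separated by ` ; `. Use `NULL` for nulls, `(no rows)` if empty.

864 | 10108 ; 317 | 4039 ; 799 | 8078

LEFT JOIN keeps every departments row; unmatched ones get NULL for employees columns.
Group by departments.id and compute SUM(e.hire_year). SUM over an all-NULL group is NULL.
  4: ids {2, 5, 6, 7, 9} → SUM(e.hire_year)=10108
  7: ids {10, 11} → SUM(e.hire_year)=4039
  9: ids {1, 3, 4, 8} → SUM(e.hire_year)=8078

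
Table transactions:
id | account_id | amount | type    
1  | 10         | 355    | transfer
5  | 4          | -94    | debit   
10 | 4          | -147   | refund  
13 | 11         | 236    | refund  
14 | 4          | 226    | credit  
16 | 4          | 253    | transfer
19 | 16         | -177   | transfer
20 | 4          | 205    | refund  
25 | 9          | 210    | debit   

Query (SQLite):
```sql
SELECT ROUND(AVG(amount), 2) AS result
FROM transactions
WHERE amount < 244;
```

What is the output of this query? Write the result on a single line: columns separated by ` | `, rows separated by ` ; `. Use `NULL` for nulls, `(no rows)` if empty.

Rows where amount < 244 → amount values: [-94, -147, 236, 226, -177, 205, 210].
AVG = 459 / 7 (rounded to 2 dp).

65.57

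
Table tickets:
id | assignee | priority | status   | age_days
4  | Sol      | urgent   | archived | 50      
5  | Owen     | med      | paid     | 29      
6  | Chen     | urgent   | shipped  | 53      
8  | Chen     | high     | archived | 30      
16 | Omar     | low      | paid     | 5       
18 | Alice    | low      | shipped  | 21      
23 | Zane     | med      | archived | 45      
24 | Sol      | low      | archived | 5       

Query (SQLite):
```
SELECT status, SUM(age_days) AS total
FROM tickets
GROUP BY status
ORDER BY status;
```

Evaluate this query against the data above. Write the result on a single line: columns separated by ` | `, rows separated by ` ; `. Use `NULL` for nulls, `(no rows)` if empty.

Partition tickets by status; compute SUM(age_days) within each group.
  archived: ids {4, 8, 23, 24} → SUM(age_days)=130
  paid: ids {5, 16} → SUM(age_days)=34
  shipped: ids {6, 18} → SUM(age_days)=74

archived | 130 ; paid | 34 ; shipped | 74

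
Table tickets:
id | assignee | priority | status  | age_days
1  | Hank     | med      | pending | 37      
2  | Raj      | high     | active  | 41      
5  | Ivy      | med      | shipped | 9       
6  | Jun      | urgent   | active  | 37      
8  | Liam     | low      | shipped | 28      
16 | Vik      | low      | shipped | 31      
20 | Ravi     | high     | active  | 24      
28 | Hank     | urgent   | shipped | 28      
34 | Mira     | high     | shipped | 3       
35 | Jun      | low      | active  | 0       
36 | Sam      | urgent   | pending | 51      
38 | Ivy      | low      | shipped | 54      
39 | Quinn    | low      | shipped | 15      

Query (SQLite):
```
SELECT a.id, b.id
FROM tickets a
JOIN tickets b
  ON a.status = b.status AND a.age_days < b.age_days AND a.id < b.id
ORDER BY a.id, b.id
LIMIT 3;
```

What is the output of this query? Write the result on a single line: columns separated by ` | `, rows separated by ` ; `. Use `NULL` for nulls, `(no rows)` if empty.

Pairs (a,b) with same status, a.age_days < b.age_days, a.id < b.id.
status groups: active:{2,6,20,35} pending:{1,36} shipped:{5,8,16,28,34,38,39}
Ordered by (a.id, b.id); first 3.

1 | 36 ; 5 | 8 ; 5 | 16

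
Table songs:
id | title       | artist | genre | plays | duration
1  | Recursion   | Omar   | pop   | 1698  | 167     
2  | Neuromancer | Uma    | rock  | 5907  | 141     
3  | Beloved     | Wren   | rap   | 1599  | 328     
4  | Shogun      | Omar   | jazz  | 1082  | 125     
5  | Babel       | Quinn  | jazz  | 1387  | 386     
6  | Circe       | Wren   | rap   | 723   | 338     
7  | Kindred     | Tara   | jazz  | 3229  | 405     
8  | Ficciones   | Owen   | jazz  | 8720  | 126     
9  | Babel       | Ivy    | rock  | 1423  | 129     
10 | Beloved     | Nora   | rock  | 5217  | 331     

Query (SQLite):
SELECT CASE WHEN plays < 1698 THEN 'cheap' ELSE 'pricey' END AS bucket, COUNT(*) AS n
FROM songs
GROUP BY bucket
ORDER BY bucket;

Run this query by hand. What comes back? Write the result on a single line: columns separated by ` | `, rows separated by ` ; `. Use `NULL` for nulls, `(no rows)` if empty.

Bucket rows by plays < 1698 → 'cheap' else 'pricey'; count each bucket.

cheap | 5 ; pricey | 5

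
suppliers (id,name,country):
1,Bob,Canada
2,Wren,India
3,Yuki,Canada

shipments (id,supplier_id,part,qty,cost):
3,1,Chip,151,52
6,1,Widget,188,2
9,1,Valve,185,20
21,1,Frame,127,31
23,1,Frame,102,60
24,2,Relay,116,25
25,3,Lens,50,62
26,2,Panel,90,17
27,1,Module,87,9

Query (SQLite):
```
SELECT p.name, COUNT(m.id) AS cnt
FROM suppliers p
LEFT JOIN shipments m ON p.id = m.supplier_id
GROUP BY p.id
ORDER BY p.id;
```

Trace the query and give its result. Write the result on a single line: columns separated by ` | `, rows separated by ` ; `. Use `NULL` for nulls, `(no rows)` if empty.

Bob | 6 ; Wren | 2 ; Yuki | 1

LEFT JOIN keeps every suppliers row; unmatched ones get NULL for shipments columns.
Group by suppliers.id and compute COUNT(m.id). COUNT(col) of an all-NULL group is 0.
  1: ids {3, 6, 9, 21, 23, 27} → COUNT(m.id)=6
  2: ids {24, 26} → COUNT(m.id)=2
  3: ids {25} → COUNT(m.id)=1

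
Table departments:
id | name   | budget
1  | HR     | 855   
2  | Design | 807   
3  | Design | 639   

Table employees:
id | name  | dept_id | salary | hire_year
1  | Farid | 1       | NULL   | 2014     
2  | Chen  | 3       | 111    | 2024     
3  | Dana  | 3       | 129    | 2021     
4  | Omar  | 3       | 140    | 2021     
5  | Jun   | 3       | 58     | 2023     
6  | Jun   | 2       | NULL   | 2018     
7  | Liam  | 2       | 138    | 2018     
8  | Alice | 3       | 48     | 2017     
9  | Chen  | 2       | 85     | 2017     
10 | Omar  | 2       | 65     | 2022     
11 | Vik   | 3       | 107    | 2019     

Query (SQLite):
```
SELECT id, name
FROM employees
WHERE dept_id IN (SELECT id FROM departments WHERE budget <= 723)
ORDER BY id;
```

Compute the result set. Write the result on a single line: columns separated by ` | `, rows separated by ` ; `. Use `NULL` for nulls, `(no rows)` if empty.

2 | Chen ; 3 | Dana ; 4 | Omar ; 5 | Jun ; 8 | Alice ; 11 | Vik

Inner query: departments.id where budget <= 723.
Outer: keep employees rows whose dept_id is in that set.
Inner query → {3}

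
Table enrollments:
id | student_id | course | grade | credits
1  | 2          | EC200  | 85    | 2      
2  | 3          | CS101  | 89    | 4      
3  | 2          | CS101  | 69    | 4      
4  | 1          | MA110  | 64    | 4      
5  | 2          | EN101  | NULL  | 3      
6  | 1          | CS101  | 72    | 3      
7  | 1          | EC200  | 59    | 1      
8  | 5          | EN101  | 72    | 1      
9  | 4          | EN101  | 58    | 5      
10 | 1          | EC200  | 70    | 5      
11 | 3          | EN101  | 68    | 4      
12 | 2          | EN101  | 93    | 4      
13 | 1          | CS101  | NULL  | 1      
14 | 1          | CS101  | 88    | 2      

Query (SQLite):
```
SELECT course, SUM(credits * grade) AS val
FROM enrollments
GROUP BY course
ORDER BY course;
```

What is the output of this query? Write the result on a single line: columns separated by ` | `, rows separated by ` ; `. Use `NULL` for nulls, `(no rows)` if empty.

CS101 | 1024 ; EC200 | 579 ; EN101 | 1006 ; MA110 | 256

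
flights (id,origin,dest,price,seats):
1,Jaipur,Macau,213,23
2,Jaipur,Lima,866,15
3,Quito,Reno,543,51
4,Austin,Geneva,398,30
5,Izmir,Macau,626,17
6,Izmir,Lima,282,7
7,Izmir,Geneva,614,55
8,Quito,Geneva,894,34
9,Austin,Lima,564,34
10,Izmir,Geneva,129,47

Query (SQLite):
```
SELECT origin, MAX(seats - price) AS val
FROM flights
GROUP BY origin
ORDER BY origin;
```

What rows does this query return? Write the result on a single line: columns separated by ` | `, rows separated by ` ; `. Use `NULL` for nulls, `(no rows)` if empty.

Austin | -368 ; Izmir | -82 ; Jaipur | -190 ; Quito | -492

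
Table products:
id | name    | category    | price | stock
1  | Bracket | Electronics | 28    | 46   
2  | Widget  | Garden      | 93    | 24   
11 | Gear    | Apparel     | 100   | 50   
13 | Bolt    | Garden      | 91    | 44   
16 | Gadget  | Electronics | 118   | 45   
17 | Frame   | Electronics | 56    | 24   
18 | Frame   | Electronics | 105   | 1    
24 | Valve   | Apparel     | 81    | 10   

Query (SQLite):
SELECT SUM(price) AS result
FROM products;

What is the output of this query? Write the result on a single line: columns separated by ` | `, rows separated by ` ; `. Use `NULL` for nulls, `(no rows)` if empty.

All price values: [28, 93, 100, 91, 118, 56, 105, 81].
SUM of non-NULL values = 672.

672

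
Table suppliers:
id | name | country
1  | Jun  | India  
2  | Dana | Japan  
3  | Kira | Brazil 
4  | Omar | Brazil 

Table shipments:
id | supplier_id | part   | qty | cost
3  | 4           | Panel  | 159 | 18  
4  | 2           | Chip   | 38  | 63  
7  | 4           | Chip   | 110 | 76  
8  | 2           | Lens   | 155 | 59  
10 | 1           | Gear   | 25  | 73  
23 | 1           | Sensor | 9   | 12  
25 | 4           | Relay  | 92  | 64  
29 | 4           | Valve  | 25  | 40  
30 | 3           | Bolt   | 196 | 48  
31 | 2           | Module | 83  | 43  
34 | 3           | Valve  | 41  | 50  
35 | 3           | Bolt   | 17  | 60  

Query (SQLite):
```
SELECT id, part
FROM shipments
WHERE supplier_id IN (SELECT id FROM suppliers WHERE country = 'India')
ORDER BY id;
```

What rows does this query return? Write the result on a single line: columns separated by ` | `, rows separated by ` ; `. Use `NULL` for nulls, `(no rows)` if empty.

Inner query: suppliers.id where country = 'India'.
Outer: keep shipments rows whose supplier_id is in that set.
Inner query → {1}

10 | Gear ; 23 | Sensor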